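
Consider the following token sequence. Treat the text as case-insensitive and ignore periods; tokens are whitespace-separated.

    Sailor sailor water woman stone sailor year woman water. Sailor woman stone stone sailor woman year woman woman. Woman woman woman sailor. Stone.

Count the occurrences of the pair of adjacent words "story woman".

0

Scanning the 22 overlapping bigram windows for "story woman":
  (none found)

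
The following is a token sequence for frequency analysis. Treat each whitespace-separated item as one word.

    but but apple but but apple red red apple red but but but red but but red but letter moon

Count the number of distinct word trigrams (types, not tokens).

20 tokens → 18 trigram windows in total.
Repeated trigrams (each contributes count−1 duplicates):
  but but apple: 2
  but but red: 2
  but red but: 2
  red but but: 2
4 duplicate windows → 18 − 4 = 14 distinct.

14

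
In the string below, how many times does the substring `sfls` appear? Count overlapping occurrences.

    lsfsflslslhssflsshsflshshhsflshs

Sliding a length-4 window over the 32 characters (29 positions):
  position 4–7: sfls
  position 13–16: sfls
  position 19–22: sfls
  position 27–30: sfls

4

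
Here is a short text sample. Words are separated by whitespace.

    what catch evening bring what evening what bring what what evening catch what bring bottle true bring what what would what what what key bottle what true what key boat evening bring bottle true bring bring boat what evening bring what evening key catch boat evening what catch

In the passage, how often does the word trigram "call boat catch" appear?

0

Scanning the 46 overlapping trigram windows for "call boat catch":
  (none found)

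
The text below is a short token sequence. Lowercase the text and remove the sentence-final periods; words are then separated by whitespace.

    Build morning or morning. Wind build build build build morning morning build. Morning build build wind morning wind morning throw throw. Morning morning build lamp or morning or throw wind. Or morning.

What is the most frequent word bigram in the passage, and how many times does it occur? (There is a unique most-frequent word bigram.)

Bigram frequencies (highest first):
  build build: 4
  build morning: 3
  or morning: 3
  morning build: 3
  morning or: 2
  morning wind: 2
  … (12 more, each ≤ 2)

"build build", 4 times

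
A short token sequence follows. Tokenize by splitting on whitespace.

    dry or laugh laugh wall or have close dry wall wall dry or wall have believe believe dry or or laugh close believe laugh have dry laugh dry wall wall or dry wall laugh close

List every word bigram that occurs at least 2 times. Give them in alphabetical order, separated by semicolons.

dry or; dry wall; laugh close; or laugh; wall or; wall wall

Bigram counts meeting the condition (at least 2 times):
  dry or: 3
  dry wall: 3
  laugh close: 2
  or laugh: 2
  wall or: 2
  wall wall: 2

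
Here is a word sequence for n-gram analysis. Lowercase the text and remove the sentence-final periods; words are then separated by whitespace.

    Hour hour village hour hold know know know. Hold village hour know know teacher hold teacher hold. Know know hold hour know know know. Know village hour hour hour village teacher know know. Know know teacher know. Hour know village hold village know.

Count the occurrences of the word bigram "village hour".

Scanning the 42 overlapping bigram windows for "village hour":
  position 3–4: village hour
  position 10–11: village hour
  position 26–27: village hour

3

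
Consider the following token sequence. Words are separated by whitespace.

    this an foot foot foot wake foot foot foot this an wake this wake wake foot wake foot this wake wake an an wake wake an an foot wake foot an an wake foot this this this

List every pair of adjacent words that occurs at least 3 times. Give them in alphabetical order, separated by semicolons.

Bigram counts meeting the condition (at least 3 times):
  an an: 3
  an wake: 3
  foot foot: 4
  foot this: 3
  foot wake: 3
  wake foot: 5
  wake wake: 3

an an; an wake; foot foot; foot this; foot wake; wake foot; wake wake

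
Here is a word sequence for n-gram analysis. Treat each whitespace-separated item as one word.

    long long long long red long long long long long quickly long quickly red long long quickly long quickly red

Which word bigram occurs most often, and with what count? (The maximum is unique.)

"long long", 8 times

Bigram frequencies (highest first):
  long long: 8
  long quickly: 4
  red long: 2
  quickly long: 2
  quickly red: 2
  long red: 1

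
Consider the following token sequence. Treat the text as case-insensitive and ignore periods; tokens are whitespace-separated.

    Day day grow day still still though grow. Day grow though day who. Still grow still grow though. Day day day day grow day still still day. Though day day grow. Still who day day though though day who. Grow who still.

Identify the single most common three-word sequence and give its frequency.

"day day grow", 3 times

Trigram frequencies (highest first):
  day day grow: 3
  day grow day: 2
  grow day still: 2
  day still still: 2
  grow though day: 2
  though day who: 2
  … (25 more, each ≤ 2)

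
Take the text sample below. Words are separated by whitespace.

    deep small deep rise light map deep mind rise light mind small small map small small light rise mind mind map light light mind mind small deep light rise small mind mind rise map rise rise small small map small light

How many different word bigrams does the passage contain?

41 tokens → 40 bigram windows in total.
Repeated bigrams (each contributes count−1 duplicates):
  mind mind: 3
  small small: 3
  light mind: 2
  light rise: 2
  map small: 2
  mind rise: 2
  mind small: 2
  rise light: 2
  … (4 more repeated)
14 duplicate windows → 40 − 14 = 26 distinct.

26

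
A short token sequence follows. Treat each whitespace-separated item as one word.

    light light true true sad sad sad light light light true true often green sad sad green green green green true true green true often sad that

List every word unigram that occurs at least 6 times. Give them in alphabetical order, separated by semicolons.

Unigram counts meeting the condition (at least 6 times):
  green: 6
  sad: 6
  true: 7

green; sad; true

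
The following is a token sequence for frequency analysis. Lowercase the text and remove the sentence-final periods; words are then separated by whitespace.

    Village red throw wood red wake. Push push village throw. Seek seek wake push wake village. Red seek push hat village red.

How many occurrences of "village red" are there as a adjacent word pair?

Scanning the 21 overlapping bigram windows for "village red":
  position 1–2: village red
  position 16–17: village red
  position 21–22: village red

3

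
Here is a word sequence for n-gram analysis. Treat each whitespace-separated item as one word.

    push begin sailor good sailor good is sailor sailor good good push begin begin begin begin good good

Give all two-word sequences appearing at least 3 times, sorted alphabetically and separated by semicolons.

Bigram counts meeting the condition (at least 3 times):
  begin begin: 3
  sailor good: 3

begin begin; sailor good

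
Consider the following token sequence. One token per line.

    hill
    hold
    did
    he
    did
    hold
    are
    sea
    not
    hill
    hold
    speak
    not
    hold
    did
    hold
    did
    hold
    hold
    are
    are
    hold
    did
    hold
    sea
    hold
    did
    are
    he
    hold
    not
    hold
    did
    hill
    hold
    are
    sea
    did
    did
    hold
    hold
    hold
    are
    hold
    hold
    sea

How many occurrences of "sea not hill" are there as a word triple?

Scanning the 44 overlapping trigram windows for "sea not hill":
  position 8–10: sea not hill

1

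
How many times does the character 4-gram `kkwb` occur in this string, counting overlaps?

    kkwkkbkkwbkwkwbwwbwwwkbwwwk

1

Sliding a length-4 window over the 27 characters (24 positions):
  position 7–10: kkwb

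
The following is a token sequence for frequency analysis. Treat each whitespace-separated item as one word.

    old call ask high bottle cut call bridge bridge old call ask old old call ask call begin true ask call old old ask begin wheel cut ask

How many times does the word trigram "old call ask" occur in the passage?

3

Scanning the 26 overlapping trigram windows for "old call ask":
  position 1–3: old call ask
  position 10–12: old call ask
  position 14–16: old call ask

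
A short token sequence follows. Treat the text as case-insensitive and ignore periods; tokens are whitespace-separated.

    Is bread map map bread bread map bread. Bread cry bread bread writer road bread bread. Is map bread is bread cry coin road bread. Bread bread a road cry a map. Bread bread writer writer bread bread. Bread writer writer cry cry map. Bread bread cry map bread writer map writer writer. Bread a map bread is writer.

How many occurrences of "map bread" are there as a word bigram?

7

Scanning the 58 overlapping bigram windows for "map bread":
  position 4–5: map bread
  position 7–8: map bread
  position 18–19: map bread
  position 32–33: map bread
  position 44–45: map bread
  position 48–49: map bread
  position 56–57: map bread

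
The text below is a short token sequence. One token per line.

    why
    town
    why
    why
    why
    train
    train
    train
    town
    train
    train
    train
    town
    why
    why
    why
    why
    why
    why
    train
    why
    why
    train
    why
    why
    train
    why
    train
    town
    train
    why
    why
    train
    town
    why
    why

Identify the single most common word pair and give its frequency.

Bigram frequencies (highest first):
  why why: 11
  why train: 6
  train train: 4
  train town: 4
  train why: 4
  town why: 3
  … (2 more, each ≤ 2)

"why why", 11 times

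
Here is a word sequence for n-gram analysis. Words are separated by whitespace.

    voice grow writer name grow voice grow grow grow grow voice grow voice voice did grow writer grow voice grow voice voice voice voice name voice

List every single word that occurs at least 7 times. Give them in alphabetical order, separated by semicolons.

Unigram counts meeting the condition (at least 7 times):
  grow: 10
  voice: 11

grow; voice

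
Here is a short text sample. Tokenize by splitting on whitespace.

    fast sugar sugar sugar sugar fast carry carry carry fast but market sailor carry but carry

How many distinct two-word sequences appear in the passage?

12

16 tokens → 15 bigram windows in total.
Repeated bigrams (each contributes count−1 duplicates):
  sugar sugar: 3
  carry carry: 2
3 duplicate windows → 15 − 3 = 12 distinct.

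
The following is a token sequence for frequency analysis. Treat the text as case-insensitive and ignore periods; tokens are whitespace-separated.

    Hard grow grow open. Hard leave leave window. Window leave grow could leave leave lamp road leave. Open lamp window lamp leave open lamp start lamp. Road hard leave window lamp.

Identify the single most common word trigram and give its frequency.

"leave open lamp", 2 times

Trigram frequencies (highest first):
  leave open lamp: 2
  hard grow grow: 1
  grow grow open: 1
  grow open hard: 1
  open hard leave: 1
  hard leave leave: 1
  … (22 more, each ≤ 1)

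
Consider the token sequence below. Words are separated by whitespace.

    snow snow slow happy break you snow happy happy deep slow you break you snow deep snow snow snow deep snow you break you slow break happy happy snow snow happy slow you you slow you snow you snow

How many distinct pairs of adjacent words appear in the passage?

21

39 tokens → 38 bigram windows in total.
Repeated bigrams (each contributes count−1 duplicates):
  snow snow: 4
  you snow: 4
  break you: 3
  slow you: 3
  deep snow: 2
  happy happy: 2
  snow deep: 2
  snow happy: 2
  … (3 more repeated)
17 duplicate windows → 38 − 17 = 21 distinct.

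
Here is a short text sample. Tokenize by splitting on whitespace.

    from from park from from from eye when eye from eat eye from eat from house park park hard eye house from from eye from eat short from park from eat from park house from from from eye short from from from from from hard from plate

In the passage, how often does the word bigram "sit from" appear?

0

Scanning the 46 overlapping bigram windows for "sit from":
  (none found)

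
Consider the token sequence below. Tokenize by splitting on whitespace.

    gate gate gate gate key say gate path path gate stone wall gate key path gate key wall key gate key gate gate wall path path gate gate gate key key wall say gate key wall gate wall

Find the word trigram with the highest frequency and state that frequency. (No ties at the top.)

"gate gate gate", 3 times

Trigram frequencies (highest first):
  gate gate gate: 3
  gate gate key: 2
  path path gate: 2
  gate key wall: 2
  gate key say: 1
  key say gate: 1
  … (25 more, each ≤ 1)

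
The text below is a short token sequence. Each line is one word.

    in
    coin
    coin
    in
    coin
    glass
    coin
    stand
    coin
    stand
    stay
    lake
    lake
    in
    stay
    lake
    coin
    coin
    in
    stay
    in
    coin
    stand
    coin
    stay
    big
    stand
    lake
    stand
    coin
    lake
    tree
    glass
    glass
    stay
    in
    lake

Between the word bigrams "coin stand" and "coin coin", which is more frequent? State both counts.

"coin stand" (3 vs 2)

"coin stand": 3 occurrences
"coin coin": 2 occurrences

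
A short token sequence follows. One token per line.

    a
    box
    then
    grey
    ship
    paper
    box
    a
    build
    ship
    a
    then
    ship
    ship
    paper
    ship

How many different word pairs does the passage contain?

14

16 tokens → 15 bigram windows in total.
Repeated bigrams (each contributes count−1 duplicates):
  ship paper: 2
1 duplicate windows → 15 − 1 = 14 distinct.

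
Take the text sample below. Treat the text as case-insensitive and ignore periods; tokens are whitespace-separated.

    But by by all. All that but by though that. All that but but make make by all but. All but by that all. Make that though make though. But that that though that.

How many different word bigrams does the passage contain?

24

34 tokens → 33 bigram windows in total.
Repeated bigrams (each contributes count−1 duplicates):
  but by: 3
  all but: 2
  all that: 2
  by all: 2
  that all: 2
  that but: 2
  that though: 2
  though that: 2
9 duplicate windows → 33 − 9 = 24 distinct.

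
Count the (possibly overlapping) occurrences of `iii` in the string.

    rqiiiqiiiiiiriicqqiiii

Sliding a length-3 window over the 22 characters (20 positions):
  position 3–5: iii
  position 7–9: iii
  position 8–10: iii
  position 9–11: iii
  position 10–12: iii
  position 19–21: iii
  position 20–22: iii

7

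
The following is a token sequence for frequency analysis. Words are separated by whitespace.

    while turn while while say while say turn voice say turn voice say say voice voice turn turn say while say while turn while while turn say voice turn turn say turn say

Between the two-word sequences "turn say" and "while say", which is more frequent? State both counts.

"turn say": 4 occurrences
"while say": 3 occurrences

"turn say" (4 vs 3)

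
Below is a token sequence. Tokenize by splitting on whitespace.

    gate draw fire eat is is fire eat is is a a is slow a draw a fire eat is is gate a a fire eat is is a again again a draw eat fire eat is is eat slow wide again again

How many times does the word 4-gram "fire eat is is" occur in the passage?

5

Scanning the 40 overlapping 4-gram windows for "fire eat is is":
  position 3–6: fire eat is is
  position 7–10: fire eat is is
  position 18–21: fire eat is is
  position 25–28: fire eat is is
  position 35–38: fire eat is is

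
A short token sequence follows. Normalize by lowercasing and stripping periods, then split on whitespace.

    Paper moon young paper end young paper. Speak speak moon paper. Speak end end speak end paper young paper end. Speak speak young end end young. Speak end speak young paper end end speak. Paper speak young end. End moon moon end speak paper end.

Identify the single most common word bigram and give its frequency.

"end speak", 5 times

Bigram frequencies (highest first):
  end speak: 5
  young paper: 4
  paper end: 4
  end end: 4
  paper speak: 3
  speak end: 3
  … (15 more, each ≤ 3)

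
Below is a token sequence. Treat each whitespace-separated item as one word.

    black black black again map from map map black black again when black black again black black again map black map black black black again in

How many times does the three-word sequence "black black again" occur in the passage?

5

Scanning the 24 overlapping trigram windows for "black black again":
  position 2–4: black black again
  position 9–11: black black again
  position 13–15: black black again
  position 16–18: black black again
  position 23–25: black black again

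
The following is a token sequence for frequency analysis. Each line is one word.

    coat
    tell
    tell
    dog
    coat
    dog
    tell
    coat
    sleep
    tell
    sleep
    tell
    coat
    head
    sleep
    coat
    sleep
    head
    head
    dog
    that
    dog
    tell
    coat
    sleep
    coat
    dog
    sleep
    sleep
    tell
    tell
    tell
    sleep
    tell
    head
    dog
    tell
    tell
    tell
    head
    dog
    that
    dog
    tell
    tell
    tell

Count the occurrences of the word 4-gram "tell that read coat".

0

Scanning the 43 overlapping 4-gram windows for "tell that read coat":
  (none found)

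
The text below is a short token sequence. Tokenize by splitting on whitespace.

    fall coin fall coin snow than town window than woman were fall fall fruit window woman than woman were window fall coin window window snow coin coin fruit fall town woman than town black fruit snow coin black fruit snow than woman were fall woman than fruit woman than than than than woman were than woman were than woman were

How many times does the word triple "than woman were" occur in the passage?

6

Scanning the 58 overlapping trigram windows for "than woman were":
  position 9–11: than woman were
  position 17–19: than woman were
  position 41–43: than woman were
  position 52–54: than woman were
  position 55–57: than woman were
  position 58–60: than woman were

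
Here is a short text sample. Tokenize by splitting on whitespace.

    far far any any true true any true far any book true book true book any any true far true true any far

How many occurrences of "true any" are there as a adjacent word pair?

2

Scanning the 22 overlapping bigram windows for "true any":
  position 6–7: true any
  position 21–22: true any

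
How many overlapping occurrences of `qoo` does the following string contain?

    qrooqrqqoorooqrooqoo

2

Sliding a length-3 window over the 20 characters (18 positions):
  position 8–10: qoo
  position 18–20: qoo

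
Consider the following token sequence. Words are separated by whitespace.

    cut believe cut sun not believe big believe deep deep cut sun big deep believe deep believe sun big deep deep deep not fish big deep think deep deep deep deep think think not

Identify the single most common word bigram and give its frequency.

Bigram frequencies (highest first):
  deep deep: 6
  big deep: 3
  cut sun: 2
  believe deep: 2
  sun big: 2
  deep believe: 2
  … (15 more, each ≤ 2)

"deep deep", 6 times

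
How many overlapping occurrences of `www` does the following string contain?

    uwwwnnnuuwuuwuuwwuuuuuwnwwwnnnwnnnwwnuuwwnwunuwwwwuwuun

Sliding a length-3 window over the 55 characters (53 positions):
  position 2–4: www
  position 25–27: www
  position 47–49: www
  position 48–50: www

4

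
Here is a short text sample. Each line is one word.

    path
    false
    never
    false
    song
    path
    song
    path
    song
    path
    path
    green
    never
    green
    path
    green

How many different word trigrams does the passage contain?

16 tokens → 14 trigram windows in total.
Repeated trigrams (each contributes count−1 duplicates):
  path song path: 2
  song path song: 2
2 duplicate windows → 14 − 2 = 12 distinct.

12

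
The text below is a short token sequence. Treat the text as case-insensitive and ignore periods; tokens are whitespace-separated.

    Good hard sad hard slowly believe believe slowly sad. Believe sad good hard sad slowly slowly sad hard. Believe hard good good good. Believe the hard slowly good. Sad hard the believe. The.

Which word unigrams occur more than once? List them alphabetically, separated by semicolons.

believe; good; hard; sad; slowly; the

Unigram counts meeting the condition (more than once):
  believe: 6
  good: 6
  hard: 7
  sad: 6
  slowly: 5
  the: 3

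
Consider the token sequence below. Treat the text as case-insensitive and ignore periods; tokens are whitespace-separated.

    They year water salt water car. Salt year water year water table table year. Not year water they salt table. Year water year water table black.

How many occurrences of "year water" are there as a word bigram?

Scanning the 25 overlapping bigram windows for "year water":
  position 2–3: year water
  position 8–9: year water
  position 10–11: year water
  position 16–17: year water
  position 21–22: year water
  position 23–24: year water

6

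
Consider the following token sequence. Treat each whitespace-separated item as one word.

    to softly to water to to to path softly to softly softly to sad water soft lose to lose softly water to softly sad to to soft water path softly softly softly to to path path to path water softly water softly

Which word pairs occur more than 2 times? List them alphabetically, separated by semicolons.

softly softly; softly to; to path; to softly; to to

Bigram counts meeting the condition (more than 2 times):
  softly softly: 3
  softly to: 4
  to path: 3
  to softly: 3
  to to: 4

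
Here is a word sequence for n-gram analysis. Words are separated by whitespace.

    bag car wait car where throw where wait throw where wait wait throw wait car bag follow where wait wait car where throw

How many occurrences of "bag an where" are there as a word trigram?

0

Scanning the 21 overlapping trigram windows for "bag an where":
  (none found)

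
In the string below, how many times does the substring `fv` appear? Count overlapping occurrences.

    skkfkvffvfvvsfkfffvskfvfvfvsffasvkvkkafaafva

Sliding a length-2 window over the 44 characters (43 positions):
  position 8–9: fv
  position 10–11: fv
  position 18–19: fv
  position 22–23: fv
  position 24–25: fv
  position 26–27: fv
  position 42–43: fv

7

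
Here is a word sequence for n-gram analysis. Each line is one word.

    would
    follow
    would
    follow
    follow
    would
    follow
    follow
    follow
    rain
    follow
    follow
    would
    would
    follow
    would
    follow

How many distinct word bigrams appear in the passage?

6

17 tokens → 16 bigram windows in total.
Repeated bigrams (each contributes count−1 duplicates):
  would follow: 5
  follow follow: 4
  follow would: 4
10 duplicate windows → 16 − 10 = 6 distinct.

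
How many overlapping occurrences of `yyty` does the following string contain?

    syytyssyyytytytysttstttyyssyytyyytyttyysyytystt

Sliding a length-4 window over the 47 characters (44 positions):
  position 2–5: yyty
  position 9–12: yyty
  position 28–31: yyty
  position 32–35: yyty
  position 41–44: yyty

5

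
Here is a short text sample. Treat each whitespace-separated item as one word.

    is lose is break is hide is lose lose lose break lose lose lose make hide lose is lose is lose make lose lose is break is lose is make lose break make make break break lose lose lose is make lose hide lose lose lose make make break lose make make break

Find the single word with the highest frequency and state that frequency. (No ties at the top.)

Unigram frequencies (highest first):
  lose: 22
  is: 10
  make: 10
  break: 8
  hide: 3

"lose", 22 times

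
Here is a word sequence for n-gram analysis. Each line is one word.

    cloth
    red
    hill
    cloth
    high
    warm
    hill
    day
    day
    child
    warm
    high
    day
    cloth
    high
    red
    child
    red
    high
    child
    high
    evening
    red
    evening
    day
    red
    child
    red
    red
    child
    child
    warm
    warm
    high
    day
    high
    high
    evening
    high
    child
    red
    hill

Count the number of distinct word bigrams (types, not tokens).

30

42 tokens → 41 bigram windows in total.
Repeated bigrams (each contributes count−1 duplicates):
  child red: 3
  red child: 3
  child warm: 2
  cloth high: 2
  high child: 2
  high day: 2
  high evening: 2
  red hill: 2
  … (1 more repeated)
11 duplicate windows → 41 − 11 = 30 distinct.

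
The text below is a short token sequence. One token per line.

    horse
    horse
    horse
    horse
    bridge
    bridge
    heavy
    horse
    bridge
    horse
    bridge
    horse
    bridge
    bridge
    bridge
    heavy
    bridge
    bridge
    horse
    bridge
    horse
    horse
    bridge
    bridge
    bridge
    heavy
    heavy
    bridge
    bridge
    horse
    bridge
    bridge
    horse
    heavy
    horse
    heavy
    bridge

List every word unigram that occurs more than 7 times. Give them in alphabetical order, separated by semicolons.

Unigram counts meeting the condition (more than 7 times):
  bridge: 18
  horse: 13

bridge; horse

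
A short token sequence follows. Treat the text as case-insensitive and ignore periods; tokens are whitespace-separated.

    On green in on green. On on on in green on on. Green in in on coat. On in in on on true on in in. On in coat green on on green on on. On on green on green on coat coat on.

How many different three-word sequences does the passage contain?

44 tokens → 42 trigram windows in total.
Repeated trigrams (each contributes count−1 duplicates):
  green on on: 4
  on green on: 4
  in in on: 3
  on on green: 3
  on on on: 3
  on green in: 2
  on in in: 2
14 duplicate windows → 42 − 14 = 28 distinct.

28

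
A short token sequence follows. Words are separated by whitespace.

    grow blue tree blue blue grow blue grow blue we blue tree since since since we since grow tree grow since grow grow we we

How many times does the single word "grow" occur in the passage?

7

Scanning the 25 tokens for "grow":
  position 1: grow
  position 6: grow
  position 8: grow
  position 18: grow
  position 20: grow
  position 22: grow
  position 23: grow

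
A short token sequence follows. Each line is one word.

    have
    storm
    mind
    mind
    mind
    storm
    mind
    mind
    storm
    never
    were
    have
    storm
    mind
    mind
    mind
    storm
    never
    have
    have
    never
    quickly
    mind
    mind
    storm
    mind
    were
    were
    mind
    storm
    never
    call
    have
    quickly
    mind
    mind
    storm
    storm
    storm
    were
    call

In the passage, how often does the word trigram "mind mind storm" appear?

5

Scanning the 39 overlapping trigram windows for "mind mind storm":
  position 4–6: mind mind storm
  position 7–9: mind mind storm
  position 15–17: mind mind storm
  position 23–25: mind mind storm
  position 35–37: mind mind storm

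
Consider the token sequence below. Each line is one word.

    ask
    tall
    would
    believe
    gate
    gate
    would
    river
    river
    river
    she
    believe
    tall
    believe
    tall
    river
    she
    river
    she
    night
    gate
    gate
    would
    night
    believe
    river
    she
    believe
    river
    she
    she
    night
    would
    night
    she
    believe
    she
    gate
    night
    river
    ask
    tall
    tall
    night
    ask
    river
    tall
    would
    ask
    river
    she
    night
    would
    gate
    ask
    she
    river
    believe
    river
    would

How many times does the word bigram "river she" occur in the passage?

Scanning the 59 overlapping bigram windows for "river she":
  position 10–11: river she
  position 16–17: river she
  position 18–19: river she
  position 26–27: river she
  position 29–30: river she
  position 50–51: river she

6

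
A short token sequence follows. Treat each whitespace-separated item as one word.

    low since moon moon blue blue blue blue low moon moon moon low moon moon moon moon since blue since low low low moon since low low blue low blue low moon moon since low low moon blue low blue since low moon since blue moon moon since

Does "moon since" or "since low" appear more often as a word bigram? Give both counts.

"moon since": 5 occurrences
"since low": 4 occurrences

"moon since" (5 vs 4)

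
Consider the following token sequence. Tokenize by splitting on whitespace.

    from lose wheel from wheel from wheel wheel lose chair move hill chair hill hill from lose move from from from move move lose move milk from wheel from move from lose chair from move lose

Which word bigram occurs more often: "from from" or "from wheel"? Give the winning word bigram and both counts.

"from wheel" (3 vs 2)

"from from": 2 occurrences
"from wheel": 3 occurrences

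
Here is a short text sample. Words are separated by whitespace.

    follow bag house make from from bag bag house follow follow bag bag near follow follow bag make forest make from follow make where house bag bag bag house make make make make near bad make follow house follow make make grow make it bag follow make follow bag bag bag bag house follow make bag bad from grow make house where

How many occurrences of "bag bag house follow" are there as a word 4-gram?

2

Scanning the 59 overlapping 4-gram windows for "bag bag house follow":
  position 7–10: bag bag house follow
  position 51–54: bag bag house follow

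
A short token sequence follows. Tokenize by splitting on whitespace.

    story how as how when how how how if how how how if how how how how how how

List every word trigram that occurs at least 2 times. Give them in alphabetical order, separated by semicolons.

Trigram counts meeting the condition (at least 2 times):
  how how how: 6
  how how if: 2
  how if how: 2
  if how how: 2

how how how; how how if; how if how; if how how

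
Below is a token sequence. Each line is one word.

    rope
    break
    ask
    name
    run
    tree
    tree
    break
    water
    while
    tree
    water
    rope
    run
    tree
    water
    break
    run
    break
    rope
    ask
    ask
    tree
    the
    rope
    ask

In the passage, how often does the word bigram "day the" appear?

Scanning the 25 overlapping bigram windows for "day the":
  (none found)

0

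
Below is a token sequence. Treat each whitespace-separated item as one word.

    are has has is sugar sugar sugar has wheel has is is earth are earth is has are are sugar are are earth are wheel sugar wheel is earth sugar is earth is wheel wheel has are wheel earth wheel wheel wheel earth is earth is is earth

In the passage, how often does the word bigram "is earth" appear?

5

Scanning the 47 overlapping bigram windows for "is earth":
  position 12–13: is earth
  position 28–29: is earth
  position 31–32: is earth
  position 44–45: is earth
  position 47–48: is earth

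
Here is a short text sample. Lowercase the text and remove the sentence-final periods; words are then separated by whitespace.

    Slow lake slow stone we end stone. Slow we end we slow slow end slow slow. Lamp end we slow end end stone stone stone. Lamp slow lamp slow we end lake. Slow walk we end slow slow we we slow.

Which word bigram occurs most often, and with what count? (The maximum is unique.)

"we end", 4 times

Bigram frequencies (highest first):
  we end: 4
  slow we: 3
  we slow: 3
  slow slow: 3
  lake slow: 2
  end stone: 2
  … (17 more, each ≤ 2)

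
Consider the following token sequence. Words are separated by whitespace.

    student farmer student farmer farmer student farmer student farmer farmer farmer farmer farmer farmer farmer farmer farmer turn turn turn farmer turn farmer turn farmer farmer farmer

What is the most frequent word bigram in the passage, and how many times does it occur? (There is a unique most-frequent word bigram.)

Bigram frequencies (highest first):
  farmer farmer: 11
  student farmer: 4
  farmer student: 3
  farmer turn: 3
  turn farmer: 3
  turn turn: 2

"farmer farmer", 11 times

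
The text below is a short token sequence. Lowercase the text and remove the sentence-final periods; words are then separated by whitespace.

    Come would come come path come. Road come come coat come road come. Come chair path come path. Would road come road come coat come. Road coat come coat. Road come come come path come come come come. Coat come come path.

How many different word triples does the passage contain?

27

42 tokens → 40 trigram windows in total.
Repeated trigrams (each contributes count−1 duplicates):
  come coat come: 3
  come come come: 3
  come come path: 3
  come road come: 3
  road come come: 3
  coat come road: 2
  come come coat: 2
  come path come: 2
13 duplicate windows → 40 − 13 = 27 distinct.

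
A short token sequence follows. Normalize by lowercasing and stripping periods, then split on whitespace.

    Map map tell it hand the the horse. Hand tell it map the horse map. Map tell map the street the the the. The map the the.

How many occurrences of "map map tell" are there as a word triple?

2

Scanning the 25 overlapping trigram windows for "map map tell":
  position 1–3: map map tell
  position 15–17: map map tell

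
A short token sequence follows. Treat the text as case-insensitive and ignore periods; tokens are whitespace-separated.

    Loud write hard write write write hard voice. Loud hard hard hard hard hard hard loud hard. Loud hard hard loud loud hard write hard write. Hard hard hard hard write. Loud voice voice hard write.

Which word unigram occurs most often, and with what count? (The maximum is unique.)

Unigram frequencies (highest first):
  hard: 18
  write: 8
  loud: 7
  voice: 3

"hard", 18 times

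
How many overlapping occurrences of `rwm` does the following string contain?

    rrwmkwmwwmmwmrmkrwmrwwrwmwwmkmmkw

Sliding a length-3 window over the 33 characters (31 positions):
  position 2–4: rwm
  position 17–19: rwm
  position 23–25: rwm

3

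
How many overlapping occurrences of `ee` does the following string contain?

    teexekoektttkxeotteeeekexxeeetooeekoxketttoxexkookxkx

7

Sliding a length-2 window over the 53 characters (52 positions):
  position 2–3: ee
  position 19–20: ee
  position 20–21: ee
  position 21–22: ee
  position 27–28: ee
  position 28–29: ee
  position 33–34: ee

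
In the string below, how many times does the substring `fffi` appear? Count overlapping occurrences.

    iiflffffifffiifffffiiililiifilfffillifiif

4

Sliding a length-4 window over the 41 characters (38 positions):
  position 6–9: fffi
  position 10–13: fffi
  position 17–20: fffi
  position 31–34: fffi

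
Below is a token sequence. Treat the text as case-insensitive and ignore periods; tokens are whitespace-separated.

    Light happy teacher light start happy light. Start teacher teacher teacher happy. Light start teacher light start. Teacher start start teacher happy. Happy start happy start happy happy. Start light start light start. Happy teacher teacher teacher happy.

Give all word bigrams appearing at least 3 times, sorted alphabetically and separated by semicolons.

happy start; light start; start happy; start teacher; teacher happy; teacher teacher

Bigram counts meeting the condition (at least 3 times):
  happy start: 3
  light start: 6
  start happy: 4
  start teacher: 4
  teacher happy: 3
  teacher teacher: 4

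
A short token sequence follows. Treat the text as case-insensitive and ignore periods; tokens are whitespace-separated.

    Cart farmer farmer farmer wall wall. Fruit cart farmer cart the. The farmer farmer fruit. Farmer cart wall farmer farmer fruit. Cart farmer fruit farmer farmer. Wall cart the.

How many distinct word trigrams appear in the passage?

29 tokens → 27 trigram windows in total.
Repeated trigrams (each contributes count−1 duplicates):
  farmer farmer fruit: 2
  farmer farmer wall: 2
  farmer fruit farmer: 2
  fruit cart farmer: 2
4 duplicate windows → 27 − 4 = 23 distinct.

23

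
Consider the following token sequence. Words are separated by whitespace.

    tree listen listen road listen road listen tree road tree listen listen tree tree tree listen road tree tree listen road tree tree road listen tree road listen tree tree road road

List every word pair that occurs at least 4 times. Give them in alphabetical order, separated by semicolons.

Bigram counts meeting the condition (at least 4 times):
  listen road: 4
  listen tree: 4
  road listen: 4
  tree listen: 4
  tree road: 4
  tree tree: 5

listen road; listen tree; road listen; tree listen; tree road; tree tree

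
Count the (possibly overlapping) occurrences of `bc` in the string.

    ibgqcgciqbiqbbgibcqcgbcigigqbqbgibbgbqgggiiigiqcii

Sliding a length-2 window over the 50 characters (49 positions):
  position 17–18: bc
  position 22–23: bc

2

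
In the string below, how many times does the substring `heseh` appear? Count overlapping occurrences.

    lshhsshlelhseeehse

0

Sliding a length-5 window over the 18 characters (14 positions):
  (no match at any position)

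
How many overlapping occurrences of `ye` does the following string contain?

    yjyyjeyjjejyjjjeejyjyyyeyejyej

3

Sliding a length-2 window over the 30 characters (29 positions):
  position 23–24: ye
  position 25–26: ye
  position 28–29: ye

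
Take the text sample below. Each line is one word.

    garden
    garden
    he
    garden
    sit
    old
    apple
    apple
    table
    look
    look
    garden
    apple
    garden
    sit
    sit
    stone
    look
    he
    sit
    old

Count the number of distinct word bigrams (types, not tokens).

21 tokens → 20 bigram windows in total.
Repeated bigrams (each contributes count−1 duplicates):
  garden sit: 2
  sit old: 2
2 duplicate windows → 20 − 2 = 18 distinct.

18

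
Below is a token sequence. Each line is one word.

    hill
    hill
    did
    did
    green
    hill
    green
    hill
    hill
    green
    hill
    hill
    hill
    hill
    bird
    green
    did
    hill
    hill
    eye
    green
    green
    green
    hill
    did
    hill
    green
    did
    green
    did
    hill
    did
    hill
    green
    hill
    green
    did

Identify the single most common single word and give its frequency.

"hill", 16 times

Unigram frequencies (highest first):
  hill: 16
  green: 11
  did: 8
  bird: 1
  eye: 1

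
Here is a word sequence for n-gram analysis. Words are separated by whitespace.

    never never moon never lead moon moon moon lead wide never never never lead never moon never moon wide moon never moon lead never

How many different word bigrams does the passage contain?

12

24 tokens → 23 bigram windows in total.
Repeated bigrams (each contributes count−1 duplicates):
  never moon: 4
  moon never: 3
  never never: 3
  lead never: 2
  moon lead: 2
  moon moon: 2
  never lead: 2
11 duplicate windows → 23 − 11 = 12 distinct.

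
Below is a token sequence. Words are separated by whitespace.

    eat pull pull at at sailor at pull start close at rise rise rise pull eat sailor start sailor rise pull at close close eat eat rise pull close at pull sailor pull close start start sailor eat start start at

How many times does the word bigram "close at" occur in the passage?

Scanning the 40 overlapping bigram windows for "close at":
  position 10–11: close at
  position 29–30: close at

2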